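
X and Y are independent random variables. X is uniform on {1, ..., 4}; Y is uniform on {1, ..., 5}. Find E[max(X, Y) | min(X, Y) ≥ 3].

Outcomes with min(X, Y) ≥ 3: (3,3), (3,4), (3,5), (4,3), (4,4), (4,5), each with probability 1/20.
E[max(X, Y) | min(X, Y) ≥ 3] = (3 + 4 + 5 + 4 + 4 + 5) / 6 = 25/6.

25/6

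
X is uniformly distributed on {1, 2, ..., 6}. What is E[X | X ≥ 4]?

Given X ≥ 4, X is equally likely to be any of {4, 5, 6}.
E[X | X ≥ 4] = (4 + 5 + 6) / 3 = 5.

5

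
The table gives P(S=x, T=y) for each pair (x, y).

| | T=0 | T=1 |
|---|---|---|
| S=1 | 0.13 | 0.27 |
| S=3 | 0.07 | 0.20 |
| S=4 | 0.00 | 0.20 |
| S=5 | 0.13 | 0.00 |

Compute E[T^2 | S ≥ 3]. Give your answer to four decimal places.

P(S ≥ 3) = 0.60.
Σ T^2·P over the event = 0·(0.07) + 1·(0.20) + 1·(0.20) + 0·(0.13) = 0.40.
E[T^2 | S ≥ 3] = (0.40) / (0.60) = 0.6667.

0.6667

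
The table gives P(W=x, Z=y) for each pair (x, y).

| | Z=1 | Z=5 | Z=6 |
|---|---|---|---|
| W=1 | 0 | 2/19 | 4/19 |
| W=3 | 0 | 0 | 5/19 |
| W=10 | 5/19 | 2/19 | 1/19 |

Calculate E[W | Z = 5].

P(Z = 5) = 4/19.
Σ W·P over the event = 1·(2/19) + 10·(2/19) = 22/19.
E[W | Z = 5] = (22/19) / (4/19) = 11/2.

11/2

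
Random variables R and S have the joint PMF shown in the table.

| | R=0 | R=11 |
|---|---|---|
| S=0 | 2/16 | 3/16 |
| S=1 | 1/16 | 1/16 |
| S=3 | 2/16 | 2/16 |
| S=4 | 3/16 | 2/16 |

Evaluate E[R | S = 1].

11/2

P(S = 1) = 1/8.
Σ R·P over the event = 0·(1/16) + 11·(1/16) = 11/16.
E[R | S = 1] = (11/16) / (1/8) = 11/2.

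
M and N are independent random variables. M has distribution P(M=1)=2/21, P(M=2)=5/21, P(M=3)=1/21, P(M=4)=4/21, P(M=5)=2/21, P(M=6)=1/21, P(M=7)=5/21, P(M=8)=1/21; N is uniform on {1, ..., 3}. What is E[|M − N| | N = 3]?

15/7

P(N = 3) = 1/3.
Summing |M−N|·P(x,y) over outcomes with N = 3 gives 5/7.
E[|M − N| | N = 3] = (5/7) / (1/3) = 15/7.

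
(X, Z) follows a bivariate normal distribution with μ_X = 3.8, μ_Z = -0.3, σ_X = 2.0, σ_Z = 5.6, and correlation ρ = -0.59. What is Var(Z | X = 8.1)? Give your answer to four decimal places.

20.4436

The conditional variance in a bivariate normal is σ_Z²(1 − ρ²), independent of x.
Var(Z | X=8.1) = (5.6)²·(1 − (-0.59)²) = 31.36·0.6519 = 20.4436.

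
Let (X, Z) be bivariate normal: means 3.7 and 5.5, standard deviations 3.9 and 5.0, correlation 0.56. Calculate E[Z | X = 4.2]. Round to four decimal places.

5.8590

E[Z | X=x] = μ_Z + ρ(σ_Z/σ_X)(x − μ_X) for jointly normal variables.
E[Z | X=4.2] = 5.5 + (0.56)·(5.0/3.9)·(4.2 − (3.7)) = 5.5 + (0.71795)·(0.5) = 5.8590.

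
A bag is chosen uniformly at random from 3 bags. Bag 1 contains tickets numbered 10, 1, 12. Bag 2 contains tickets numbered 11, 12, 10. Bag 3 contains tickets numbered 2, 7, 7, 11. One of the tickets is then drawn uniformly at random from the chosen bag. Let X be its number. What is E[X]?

E[X | bag 1] = (10+1+12)/3 = 23/3.
E[X | bag 2] = (11+12+10)/3 = 11.
E[X | bag 3] = (2+7+7+11)/4 = 27/4.
E[X] = (1/3)·(23/3) + (1/3)·(11) + (1/3)·(27/4) = 305/36.

305/36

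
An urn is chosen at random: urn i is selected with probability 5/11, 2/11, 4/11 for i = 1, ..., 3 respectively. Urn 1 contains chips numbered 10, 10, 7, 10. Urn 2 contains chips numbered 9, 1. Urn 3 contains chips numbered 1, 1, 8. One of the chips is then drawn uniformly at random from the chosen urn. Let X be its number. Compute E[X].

E[X | urn 1] = (10+10+7+10)/4 = 37/4.
E[X | urn 2] = (9+1)/2 = 5.
E[X | urn 3] = (1+1+8)/3 = 10/3.
E[X] = (5/11)·(37/4) + (2/11)·(5) + (4/11)·(10/3) = 835/132.

835/132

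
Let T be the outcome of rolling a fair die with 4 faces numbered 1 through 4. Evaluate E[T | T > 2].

7/2

Given T > 2, T is equally likely to be any of {3, 4}.
E[T | T > 2] = (3 + 4) / 2 = 7/2.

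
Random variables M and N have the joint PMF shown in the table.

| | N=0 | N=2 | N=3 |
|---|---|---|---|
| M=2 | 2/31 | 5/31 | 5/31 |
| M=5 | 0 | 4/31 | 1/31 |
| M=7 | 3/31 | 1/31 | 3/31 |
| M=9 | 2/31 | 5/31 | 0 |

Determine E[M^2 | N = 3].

64/3

P(N = 3) = 9/31.
Σ M^2·P over the event = 4·(5/31) + 25·(1/31) + 49·(3/31) = 192/31.
E[M^2 | N = 3] = (192/31) / (9/31) = 64/3.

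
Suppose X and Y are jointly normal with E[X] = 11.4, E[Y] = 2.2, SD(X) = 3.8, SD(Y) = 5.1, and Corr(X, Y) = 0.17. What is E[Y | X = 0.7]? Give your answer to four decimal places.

-0.2413

For a bivariate normal, E[Y | X=x] = μ_Y + ρ·(σ_Y/σ_X)·(x − μ_X).
E[Y | X=0.7] = 2.2 + (0.17)·(5.1/3.8)·(0.7 − (11.4)) = 2.2 + (0.22816)·(-10.7) = -0.2413.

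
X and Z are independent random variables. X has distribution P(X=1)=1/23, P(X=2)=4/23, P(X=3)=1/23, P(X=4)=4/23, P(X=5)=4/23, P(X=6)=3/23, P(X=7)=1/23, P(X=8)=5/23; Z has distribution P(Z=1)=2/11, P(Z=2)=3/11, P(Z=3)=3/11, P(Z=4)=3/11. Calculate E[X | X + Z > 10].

P(X + Z > 10) = 3/23.
Summing X·P(x,y) over outcomes with X + Z > 10 gives 261/253.
E[X | X + Z > 10] = (261/253) / (3/23) = 87/11.

87/11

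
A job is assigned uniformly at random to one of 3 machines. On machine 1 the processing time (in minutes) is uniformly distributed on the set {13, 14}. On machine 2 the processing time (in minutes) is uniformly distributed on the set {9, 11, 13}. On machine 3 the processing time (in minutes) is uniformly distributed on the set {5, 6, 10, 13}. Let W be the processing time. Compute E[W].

E[W | machine 1] = (13+14)/2 = 27/2.
E[W | machine 2] = (9+11+13)/3 = 11.
E[W | machine 3] = (5+6+10+13)/4 = 17/2.
E[W] = (1/3)·(27/2) + (1/3)·(11) + (1/3)·(17/2) = 11.

11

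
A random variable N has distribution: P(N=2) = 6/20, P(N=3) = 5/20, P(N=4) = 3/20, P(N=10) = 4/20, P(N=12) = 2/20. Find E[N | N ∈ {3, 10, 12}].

P(N ∈ {3, 10, 12}) = 11/20.
Σ over the event: 3·1/4 + 10·1/5 + 12·1/10 = 79/20.
E[N | N ∈ {3, 10, 12}] = (79/20) / (11/20) = 79/11.

79/11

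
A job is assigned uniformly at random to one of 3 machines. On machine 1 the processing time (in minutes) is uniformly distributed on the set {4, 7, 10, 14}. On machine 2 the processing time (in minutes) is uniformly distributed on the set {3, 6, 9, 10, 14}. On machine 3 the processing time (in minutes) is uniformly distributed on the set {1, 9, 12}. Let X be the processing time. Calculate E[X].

E[X | machine 1] = (4+7+10+14)/4 = 35/4.
E[X | machine 2] = (3+6+9+10+14)/5 = 42/5.
E[X | machine 3] = (1+9+12)/3 = 22/3.
E[X] = (1/3)·(35/4) + (1/3)·(42/5) + (1/3)·(22/3) = 1469/180.

1469/180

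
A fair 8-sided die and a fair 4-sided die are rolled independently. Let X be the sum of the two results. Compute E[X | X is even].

7

P(X is even) = 1/2.
Σ over the event: 2·1/32 + 4·3/32 + 6·1/8 + 8·1/8 + 10·3/32 + 12·1/32 = 7/2.
E[X | X is even] = (7/2) / (1/2) = 7.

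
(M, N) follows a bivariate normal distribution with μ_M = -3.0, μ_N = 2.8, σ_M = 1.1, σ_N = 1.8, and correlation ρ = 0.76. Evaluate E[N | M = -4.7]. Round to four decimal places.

0.6858

The regression of N on M has slope ρ·σ_N/σ_M and passes through (μ_M, μ_N).
E[N | M=-4.7] = 2.8 + (0.76)·(1.8/1.1)·(-4.7 − (-3.0)) = 2.8 + (1.24364)·(-1.7) = 0.6858.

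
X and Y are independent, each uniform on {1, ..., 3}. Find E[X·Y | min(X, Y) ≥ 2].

Outcomes with min(X, Y) ≥ 2: (2,2), (2,3), (3,2), (3,3), each with probability 1/9.
E[X·Y | min(X, Y) ≥ 2] = (4 + 6 + 6 + 9) / 4 = 25/4.

25/4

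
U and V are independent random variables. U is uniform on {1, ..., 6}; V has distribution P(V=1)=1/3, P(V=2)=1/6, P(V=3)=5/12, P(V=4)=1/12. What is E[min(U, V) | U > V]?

P(U > V) = 5/8.
Summing min(U,V)·P(x,y) over outcomes with U > V gives 89/72.
E[min(U, V) | U > V] = (89/72) / (5/8) = 89/45.

89/45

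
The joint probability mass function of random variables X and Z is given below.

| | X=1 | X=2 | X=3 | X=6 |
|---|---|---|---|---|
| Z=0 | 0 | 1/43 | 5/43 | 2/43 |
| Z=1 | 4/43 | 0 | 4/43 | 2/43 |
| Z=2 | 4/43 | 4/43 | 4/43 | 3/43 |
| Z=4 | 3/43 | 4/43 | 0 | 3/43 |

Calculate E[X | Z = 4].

29/10

P(Z = 4) = 10/43.
Σ X·P over the event = 1·(3/43) + 2·(4/43) + 6·(3/43) = 29/43.
E[X | Z = 4] = (29/43) / (10/43) = 29/10.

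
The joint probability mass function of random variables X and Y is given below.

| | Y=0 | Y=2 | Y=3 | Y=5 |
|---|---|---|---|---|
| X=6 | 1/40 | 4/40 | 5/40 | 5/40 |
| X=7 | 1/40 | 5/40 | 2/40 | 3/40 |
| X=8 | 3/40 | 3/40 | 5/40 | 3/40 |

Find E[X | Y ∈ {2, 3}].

167/24

P(Y ∈ {2, 3}) = 3/5.
Σ X·P over the event = 6·(4/40) + 6·(5/40) + 7·(5/40) + 7·(2/40) + 8·(3/40) + 8·(5/40) = 167/40.
E[X | Y ∈ {2, 3}] = (167/40) / (3/5) = 167/24.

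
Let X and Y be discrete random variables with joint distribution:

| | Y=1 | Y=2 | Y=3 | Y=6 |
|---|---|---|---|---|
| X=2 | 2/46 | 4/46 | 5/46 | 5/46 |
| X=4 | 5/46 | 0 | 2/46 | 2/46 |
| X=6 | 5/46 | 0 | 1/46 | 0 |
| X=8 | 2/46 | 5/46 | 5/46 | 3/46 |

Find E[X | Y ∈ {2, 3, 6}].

77/16

P(Y ∈ {2, 3, 6}) = 16/23.
Summing X·P(X=x,Y=y) over the conditioning event gives 77/23.
E[X | Y ∈ {2, 3, 6}] = (77/23) / (16/23) = 77/16.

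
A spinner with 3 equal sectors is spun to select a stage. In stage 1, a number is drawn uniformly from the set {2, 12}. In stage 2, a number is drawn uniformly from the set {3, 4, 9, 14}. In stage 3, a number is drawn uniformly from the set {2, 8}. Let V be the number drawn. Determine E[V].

E[V | stage 1] = (2+12)/2 = 7.
E[V | stage 2] = (3+4+9+14)/4 = 15/2.
E[V | stage 3] = (2+8)/2 = 5.
E[V] = (1/3)·(7) + (1/3)·(15/2) + (1/3)·(5) = 13/2.

13/2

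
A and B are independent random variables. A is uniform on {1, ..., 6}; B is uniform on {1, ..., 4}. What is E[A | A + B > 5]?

P(A + B > 5) = 7/12.
Summing A·P(x,y) over outcomes with A + B > 5 gives 8/3.
E[A | A + B > 5] = (8/3) / (7/12) = 32/7.

32/7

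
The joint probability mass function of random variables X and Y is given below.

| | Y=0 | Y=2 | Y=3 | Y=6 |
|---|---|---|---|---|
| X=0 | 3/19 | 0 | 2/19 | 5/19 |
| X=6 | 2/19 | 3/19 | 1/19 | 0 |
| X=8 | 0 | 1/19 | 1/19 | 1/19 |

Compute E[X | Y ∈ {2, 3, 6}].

P(Y ∈ {2, 3, 6}) = 14/19.
Σ X·P over the event = 0·(2/19) + 0·(5/19) + 6·(3/19) + 6·(1/19) + 8·(1/19) + 8·(1/19) + 8·(1/19) = 48/19.
E[X | Y ∈ {2, 3, 6}] = (48/19) / (14/19) = 24/7.

24/7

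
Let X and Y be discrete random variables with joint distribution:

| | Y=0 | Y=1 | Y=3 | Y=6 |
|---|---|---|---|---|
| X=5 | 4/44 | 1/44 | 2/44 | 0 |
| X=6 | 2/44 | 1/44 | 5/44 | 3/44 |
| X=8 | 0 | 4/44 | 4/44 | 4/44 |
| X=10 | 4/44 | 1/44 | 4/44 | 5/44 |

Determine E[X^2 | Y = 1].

P(Y = 1) = 7/44.
Σ X^2·P over the event = 25·(1/44) + 36·(1/44) + 64·(4/44) + 100·(1/44) = 417/44.
E[X^2 | Y = 1] = (417/44) / (7/44) = 417/7.

417/7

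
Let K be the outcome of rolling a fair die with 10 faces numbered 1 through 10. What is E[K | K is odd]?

5

Given K is odd, K is equally likely to be any of {1, 3, 5, 7, 9}.
E[K | K is odd] = (1 + 3 + 5 + 7 + 9) / 5 = 5.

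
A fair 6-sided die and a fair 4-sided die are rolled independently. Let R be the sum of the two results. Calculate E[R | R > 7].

P(R > 7) = 1/4.
Σ over the event: 8·1/8 + 9·1/12 + 10·1/24 = 13/6.
E[R | R > 7] = (13/6) / (1/4) = 26/3.

26/3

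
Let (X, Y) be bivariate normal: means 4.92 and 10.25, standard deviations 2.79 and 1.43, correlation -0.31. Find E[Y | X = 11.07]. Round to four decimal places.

9.2728

The regression of Y on X has slope ρ·σ_Y/σ_X and passes through (μ_X, μ_Y).
E[Y | X=11.07] = 10.25 + (-0.31)·(1.43/2.79)·(11.07 − (4.92)) = 10.25 + (-0.15889)·(6.15) = 9.2728.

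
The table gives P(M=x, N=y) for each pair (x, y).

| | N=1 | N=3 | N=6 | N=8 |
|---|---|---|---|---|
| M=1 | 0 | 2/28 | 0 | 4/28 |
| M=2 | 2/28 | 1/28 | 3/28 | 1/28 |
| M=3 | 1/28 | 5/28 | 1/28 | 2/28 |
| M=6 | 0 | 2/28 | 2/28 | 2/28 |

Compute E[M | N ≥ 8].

8/3

P(N ≥ 8) = 9/28.
Σ M·P over the event = 1·(4/28) + 2·(1/28) + 3·(2/28) + 6·(2/28) = 6/7.
E[M | N ≥ 8] = (6/7) / (9/28) = 8/3.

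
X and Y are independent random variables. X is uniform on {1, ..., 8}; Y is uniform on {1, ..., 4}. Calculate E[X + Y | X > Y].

87/11

P(X > Y) = 11/16.
Summing (X+Y)·P(x,y) over outcomes with X > Y gives 87/16.
E[X + Y | X > Y] = (87/16) / (11/16) = 87/11.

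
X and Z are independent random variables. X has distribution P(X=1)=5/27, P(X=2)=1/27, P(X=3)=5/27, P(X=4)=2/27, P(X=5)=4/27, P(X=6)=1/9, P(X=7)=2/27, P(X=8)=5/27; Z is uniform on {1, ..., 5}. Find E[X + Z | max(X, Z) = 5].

85/11

P(max(X, Z) = 5) = 11/45.
Summing (X+Z)·P(x,y) over outcomes with max(X, Z) = 5 gives 17/9.
E[X + Z | max(X, Z) = 5] = (17/9) / (11/45) = 85/11.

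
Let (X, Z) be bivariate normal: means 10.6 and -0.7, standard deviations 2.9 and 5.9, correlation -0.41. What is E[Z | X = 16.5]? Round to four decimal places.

-5.6214

The regression of Z on X has slope ρ·σ_Z/σ_X and passes through (μ_X, μ_Z).
E[Z | X=16.5] = -0.7 + (-0.41)·(5.9/2.9)·(16.5 − (10.6)) = -0.7 + (-0.83414)·(5.9) = -5.6214.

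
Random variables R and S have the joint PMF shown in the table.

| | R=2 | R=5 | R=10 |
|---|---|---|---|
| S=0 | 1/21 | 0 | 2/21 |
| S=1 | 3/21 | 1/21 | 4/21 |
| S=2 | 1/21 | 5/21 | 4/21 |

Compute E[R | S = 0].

22/3

P(S = 0) = 1/7.
Summing R·P(R=x,S=y) over the conditioning event gives 22/21.
E[R | S = 0] = (22/21) / (1/7) = 22/3.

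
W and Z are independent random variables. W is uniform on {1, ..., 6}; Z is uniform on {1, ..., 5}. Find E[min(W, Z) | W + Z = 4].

4/3

P(W + Z = 4) = 1/10.
Summing min(W,Z)·P(x,y) over outcomes with W + Z = 4 gives 2/15.
E[min(W, Z) | W + Z = 4] = (2/15) / (1/10) = 4/3.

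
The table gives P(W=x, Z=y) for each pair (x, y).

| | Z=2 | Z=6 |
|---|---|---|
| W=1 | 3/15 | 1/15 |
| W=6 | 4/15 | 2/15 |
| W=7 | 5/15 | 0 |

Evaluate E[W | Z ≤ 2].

P(Z ≤ 2) = 4/5.
Σ W·P over the event = 1·(3/15) + 6·(4/15) + 7·(5/15) = 62/15.
E[W | Z ≤ 2] = (62/15) / (4/5) = 31/6.

31/6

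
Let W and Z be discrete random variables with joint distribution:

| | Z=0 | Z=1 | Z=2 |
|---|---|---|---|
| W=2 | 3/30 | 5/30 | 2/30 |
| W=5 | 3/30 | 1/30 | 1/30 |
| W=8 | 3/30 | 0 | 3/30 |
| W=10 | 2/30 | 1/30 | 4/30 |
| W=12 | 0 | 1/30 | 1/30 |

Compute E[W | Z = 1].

P(Z = 1) = 4/15.
Σ W·P over the event = 2·(5/30) + 5·(1/30) + 10·(1/30) + 12·(1/30) = 37/30.
E[W | Z = 1] = (37/30) / (4/15) = 37/8.

37/8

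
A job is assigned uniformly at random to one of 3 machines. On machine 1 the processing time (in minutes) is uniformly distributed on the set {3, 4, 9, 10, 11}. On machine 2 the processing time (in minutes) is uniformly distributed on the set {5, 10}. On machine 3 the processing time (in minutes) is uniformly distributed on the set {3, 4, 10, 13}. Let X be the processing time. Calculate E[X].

E[X | machine 1] = (3+4+9+10+11)/5 = 37/5.
E[X | machine 2] = (5+10)/2 = 15/2.
E[X | machine 3] = (3+4+10+13)/4 = 15/2.
E[X] = (1/3)·(37/5) + (1/3)·(15/2) + (1/3)·(15/2) = 112/15.

112/15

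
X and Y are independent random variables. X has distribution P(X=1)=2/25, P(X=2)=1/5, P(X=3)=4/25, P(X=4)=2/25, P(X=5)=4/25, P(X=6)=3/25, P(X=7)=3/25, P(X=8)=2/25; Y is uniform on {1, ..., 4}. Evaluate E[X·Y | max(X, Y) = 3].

108/19

P(max(X, Y) = 3) = 19/100.
Summing XY·P(x,y) over outcomes with max(X, Y) = 3 gives 27/25.
E[X·Y | max(X, Y) = 3] = (27/25) / (19/100) = 108/19.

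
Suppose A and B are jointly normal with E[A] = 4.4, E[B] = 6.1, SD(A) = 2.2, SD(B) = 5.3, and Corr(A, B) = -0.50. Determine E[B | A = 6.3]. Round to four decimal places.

3.8114

For a bivariate normal, E[B | A=x] = μ_B + ρ·(σ_B/σ_A)·(x − μ_A).
E[B | A=6.3] = 6.1 + (-0.50)·(5.3/2.2)·(6.3 − (4.4)) = 6.1 + (-1.20455)·(1.9) = 3.8114.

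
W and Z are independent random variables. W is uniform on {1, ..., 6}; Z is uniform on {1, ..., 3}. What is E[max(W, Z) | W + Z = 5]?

Outcomes with W + Z = 5: (2,3), (3,2), (4,1), each with probability 1/18.
E[max(W, Z) | W + Z = 5] = (3 + 3 + 4) / 3 = 10/3.

10/3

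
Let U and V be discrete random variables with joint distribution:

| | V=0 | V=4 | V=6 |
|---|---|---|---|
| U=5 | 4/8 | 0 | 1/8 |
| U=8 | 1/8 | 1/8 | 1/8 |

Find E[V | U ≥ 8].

10/3

P(U ≥ 8) = 3/8.
Σ V·P over the event = 0·(1/8) + 4·(1/8) + 6·(1/8) = 5/4.
E[V | U ≥ 8] = (5/4) / (3/8) = 10/3.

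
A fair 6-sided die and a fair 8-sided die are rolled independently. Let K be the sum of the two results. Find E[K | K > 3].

376/45

P(K > 3) = 15/16.
E[K | K > 3] = (47/6) / (15/16) = 376/45.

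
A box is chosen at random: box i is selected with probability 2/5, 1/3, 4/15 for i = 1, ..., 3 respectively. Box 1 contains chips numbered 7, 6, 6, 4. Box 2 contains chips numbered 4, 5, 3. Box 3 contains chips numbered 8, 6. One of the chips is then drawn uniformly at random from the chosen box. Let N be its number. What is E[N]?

11/2

E[N | box 1] = (7+6+6+4)/4 = 23/4.
E[N | box 2] = (4+5+3)/3 = 4.
E[N | box 3] = (8+6)/2 = 7.
E[N] = (2/5)·(23/4) + (1/3)·(4) + (4/15)·(7) = 11/2.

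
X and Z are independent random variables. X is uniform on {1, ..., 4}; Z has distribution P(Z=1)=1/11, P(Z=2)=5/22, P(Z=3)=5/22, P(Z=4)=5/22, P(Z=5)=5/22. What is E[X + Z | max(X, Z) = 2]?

41/12

P(max(X, Z) = 2) = 3/22.
Summing (X+Z)·P(x,y) over outcomes with max(X, Z) = 2 gives 41/88.
E[X + Z | max(X, Z) = 2] = (41/88) / (3/22) = 41/12.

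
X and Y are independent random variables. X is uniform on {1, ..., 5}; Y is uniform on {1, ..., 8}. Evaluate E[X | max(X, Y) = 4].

Outcomes with max(X, Y) = 4: (1,4), (2,4), (3,4), (4,1), (4,2), (4,3), (4,4), each with probability 1/40.
E[X | max(X, Y) = 4] = (1 + 2 + 3 + 4 + 4 + 4 + 4) / 7 = 22/7.

22/7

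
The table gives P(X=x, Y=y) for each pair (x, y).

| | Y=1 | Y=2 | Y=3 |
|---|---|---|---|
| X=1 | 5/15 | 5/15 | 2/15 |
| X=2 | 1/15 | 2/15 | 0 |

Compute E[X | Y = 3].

P(Y = 3) = 2/15.
Σ X·P over the event = 1·(2/15) = 2/15.
E[X | Y = 3] = (2/15) / (2/15) = 1.

1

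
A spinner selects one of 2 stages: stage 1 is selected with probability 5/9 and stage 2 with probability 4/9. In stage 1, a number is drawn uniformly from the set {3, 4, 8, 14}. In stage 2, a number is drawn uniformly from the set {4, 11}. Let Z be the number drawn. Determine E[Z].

E[Z | stage 1] = (3+4+8+14)/4 = 29/4.
E[Z | stage 2] = (4+11)/2 = 15/2.
By the law of total expectation,
E[Z] = (5/9)·(29/4) + (4/9)·(15/2) = 265/36.

265/36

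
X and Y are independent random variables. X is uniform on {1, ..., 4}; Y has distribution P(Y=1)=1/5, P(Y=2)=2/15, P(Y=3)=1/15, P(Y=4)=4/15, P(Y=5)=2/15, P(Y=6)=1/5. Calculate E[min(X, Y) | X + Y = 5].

P(X + Y = 5) = 1/6.
Summing min(X,Y)·P(x,y) over outcomes with X + Y = 5 gives 13/60.
E[min(X, Y) | X + Y = 5] = (13/60) / (1/6) = 13/10.

13/10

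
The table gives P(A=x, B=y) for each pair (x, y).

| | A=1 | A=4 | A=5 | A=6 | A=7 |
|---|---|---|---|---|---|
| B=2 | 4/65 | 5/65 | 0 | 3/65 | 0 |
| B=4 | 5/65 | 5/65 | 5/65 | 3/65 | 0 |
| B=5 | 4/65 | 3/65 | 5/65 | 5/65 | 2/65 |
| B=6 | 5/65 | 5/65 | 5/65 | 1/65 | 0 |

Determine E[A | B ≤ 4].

P(B ≤ 4) = 6/13.
Σ A·P over the event = 1·(4/65) + 1·(5/65) + 4·(5/65) + 4·(5/65) + 5·(5/65) + 6·(3/65) + 6·(3/65) = 22/13.
E[A | B ≤ 4] = (22/13) / (6/13) = 11/3.

11/3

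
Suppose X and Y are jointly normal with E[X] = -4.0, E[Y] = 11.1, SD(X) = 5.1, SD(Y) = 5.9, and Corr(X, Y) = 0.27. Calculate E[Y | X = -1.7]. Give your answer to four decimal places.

11.8184

For a bivariate normal, E[Y | X=x] = μ_Y + ρ·(σ_Y/σ_X)·(x − μ_X).
E[Y | X=-1.7] = 11.1 + (0.27)·(5.9/5.1)·(-1.7 − (-4.0)) = 11.1 + (0.31235)·(2.3) = 11.8184.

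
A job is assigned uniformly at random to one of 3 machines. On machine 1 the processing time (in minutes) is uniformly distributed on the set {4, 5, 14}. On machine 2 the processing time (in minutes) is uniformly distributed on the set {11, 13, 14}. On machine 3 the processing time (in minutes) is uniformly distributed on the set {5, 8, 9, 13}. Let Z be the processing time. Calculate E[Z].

E[Z | machine 1] = (4+5+14)/3 = 23/3.
E[Z | machine 2] = (11+13+14)/3 = 38/3.
E[Z | machine 3] = (5+8+9+13)/4 = 35/4.
E[Z] = (1/3)·(23/3) + (1/3)·(38/3) + (1/3)·(35/4) = 349/36.

349/36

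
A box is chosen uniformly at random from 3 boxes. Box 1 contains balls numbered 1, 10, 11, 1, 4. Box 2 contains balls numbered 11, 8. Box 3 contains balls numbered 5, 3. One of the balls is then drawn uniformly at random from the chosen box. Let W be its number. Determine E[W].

63/10

E[W | box 1] = (1+10+11+1+4)/5 = 27/5.
E[W | box 2] = (11+8)/2 = 19/2.
E[W | box 3] = (5+3)/2 = 4.
E[W] = (1/3)·(27/5) + (1/3)·(19/2) + (1/3)·(4) = 63/10.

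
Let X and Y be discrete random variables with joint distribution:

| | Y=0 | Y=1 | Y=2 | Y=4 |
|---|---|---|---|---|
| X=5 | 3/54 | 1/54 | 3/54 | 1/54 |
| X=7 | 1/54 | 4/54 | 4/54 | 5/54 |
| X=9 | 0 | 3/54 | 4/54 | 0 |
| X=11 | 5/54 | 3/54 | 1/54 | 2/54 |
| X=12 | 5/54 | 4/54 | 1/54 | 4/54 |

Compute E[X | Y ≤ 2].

P(Y ≤ 2) = 7/9.
Summing X·P(X=x,Y=y) over the conditioning event gives 190/27.
E[X | Y ≤ 2] = (190/27) / (7/9) = 190/21.

190/21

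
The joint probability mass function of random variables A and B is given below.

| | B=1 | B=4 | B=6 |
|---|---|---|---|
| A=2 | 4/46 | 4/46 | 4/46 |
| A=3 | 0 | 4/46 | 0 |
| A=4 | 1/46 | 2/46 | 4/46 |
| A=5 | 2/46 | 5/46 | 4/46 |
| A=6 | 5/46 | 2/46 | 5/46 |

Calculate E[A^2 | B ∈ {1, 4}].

P(B ∈ {1, 4}) = 29/46.
Summing A^2·P(A=x,B=y) over the conditioning event gives 543/46.
E[A^2 | B ∈ {1, 4}] = (543/46) / (29/46) = 543/29.

543/29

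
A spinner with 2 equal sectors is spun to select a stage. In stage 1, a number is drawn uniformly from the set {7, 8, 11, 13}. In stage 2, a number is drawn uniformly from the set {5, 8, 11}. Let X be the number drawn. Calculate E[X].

71/8

E[X | stage 1] = (7+8+11+13)/4 = 39/4.
E[X | stage 2] = (5+8+11)/3 = 8.
By the law of total expectation,
E[X] = (1/2)·(39/4) + (1/2)·(8) = 71/8.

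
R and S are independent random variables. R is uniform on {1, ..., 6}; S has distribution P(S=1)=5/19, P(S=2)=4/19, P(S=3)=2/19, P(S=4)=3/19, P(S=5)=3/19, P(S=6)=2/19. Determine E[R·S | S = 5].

35/2

P(S = 5) = 3/19.
Summing RS·P(x,y) over outcomes with S = 5 gives 105/38.
E[R·S | S = 5] = (105/38) / (3/19) = 35/2.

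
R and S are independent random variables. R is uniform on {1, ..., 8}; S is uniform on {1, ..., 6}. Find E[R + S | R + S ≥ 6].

172/19

P(R + S ≥ 6) = 19/24.
Summing (R+S)·P(x,y) over outcomes with R + S ≥ 6 gives 43/6.
E[R + S | R + S ≥ 6] = (43/6) / (19/24) = 172/19.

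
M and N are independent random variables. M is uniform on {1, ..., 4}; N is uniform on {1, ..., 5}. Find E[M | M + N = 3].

3/2

Outcomes with M + N = 3: (1,2), (2,1), each with probability 1/20.
E[M | M + N = 3] = (1 + 2) / 2 = 3/2.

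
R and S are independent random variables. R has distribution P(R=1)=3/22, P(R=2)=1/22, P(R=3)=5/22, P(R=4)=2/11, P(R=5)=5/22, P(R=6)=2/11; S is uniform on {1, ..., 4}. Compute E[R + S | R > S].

P(R > S) = 59/88.
Summing (R+S)·P(x,y) over outcomes with R > S gives 203/44.
E[R + S | R > S] = (203/44) / (59/88) = 406/59.

406/59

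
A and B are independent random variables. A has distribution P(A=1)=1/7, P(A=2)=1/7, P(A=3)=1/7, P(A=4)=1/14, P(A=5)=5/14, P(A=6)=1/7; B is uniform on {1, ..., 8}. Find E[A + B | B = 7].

151/14

P(B = 7) = 1/8.
Summing (A+B)·P(x,y) over outcomes with B = 7 gives 151/112.
E[A + B | B = 7] = (151/112) / (1/8) = 151/14.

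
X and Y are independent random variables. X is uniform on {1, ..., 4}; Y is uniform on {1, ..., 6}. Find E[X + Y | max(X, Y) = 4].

44/7

Outcomes with max(X, Y) = 4: (1,4), (2,4), (3,4), (4,1), (4,2), (4,3), (4,4), each with probability 1/24.
E[X + Y | max(X, Y) = 4] = (5 + 6 + 7 + 5 + 6 + 7 + 8) / 7 = 44/7.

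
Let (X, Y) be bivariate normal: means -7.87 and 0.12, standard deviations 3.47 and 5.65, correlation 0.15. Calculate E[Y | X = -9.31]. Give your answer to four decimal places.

E[Y | X=x] = μ_Y + ρ(σ_Y/σ_X)(x − μ_X) for jointly normal variables.
E[Y | X=-9.31] = 0.12 + (0.15)·(5.65/3.47)·(-9.31 − (-7.87)) = 0.12 + (0.24424)·(-1.44) = -0.2317.

-0.2317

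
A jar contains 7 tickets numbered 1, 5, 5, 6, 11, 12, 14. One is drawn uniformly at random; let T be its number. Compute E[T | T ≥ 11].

P(T ≥ 11) = 3/7.
Σ over the event: 11·1/7 + 12·1/7 + 14·1/7 = 37/7.
E[T | T ≥ 11] = (37/7) / (3/7) = 37/3.

37/3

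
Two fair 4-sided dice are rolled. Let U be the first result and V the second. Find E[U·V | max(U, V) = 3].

Outcomes with max(U, V) = 3: (1,3), (2,3), (3,1), (3,2), (3,3), each with probability 1/16.
E[U·V | max(U, V) = 3] = (3 + 6 + 3 + 6 + 9) / 5 = 27/5.

27/5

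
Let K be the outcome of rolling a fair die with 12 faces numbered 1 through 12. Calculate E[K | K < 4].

Given K < 4, K is equally likely to be any of {1, 2, 3}.
E[K | K < 4] = (1 + 2 + 3) / 3 = 2.

2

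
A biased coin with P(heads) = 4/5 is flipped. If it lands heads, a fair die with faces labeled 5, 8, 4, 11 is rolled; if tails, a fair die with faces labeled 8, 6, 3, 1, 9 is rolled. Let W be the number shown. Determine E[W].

E[W | heads] = (5+8+4+11)/4 = 7.
E[W | tails] = (8+6+3+1+9)/5 = 27/5.
By the law of total expectation,
E[W] = (4/5)·(7) + (1/5)·(27/5) = 167/25.

167/25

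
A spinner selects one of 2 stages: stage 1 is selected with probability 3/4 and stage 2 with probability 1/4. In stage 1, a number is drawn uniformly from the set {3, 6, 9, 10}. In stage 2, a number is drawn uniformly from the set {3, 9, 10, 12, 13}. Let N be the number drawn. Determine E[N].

E[N | stage 1] = (3+6+9+10)/4 = 7.
E[N | stage 2] = (3+9+10+12+13)/5 = 47/5.
By the law of total expectation,
E[N] = (3/4)·(7) + (1/4)·(47/5) = 38/5.

38/5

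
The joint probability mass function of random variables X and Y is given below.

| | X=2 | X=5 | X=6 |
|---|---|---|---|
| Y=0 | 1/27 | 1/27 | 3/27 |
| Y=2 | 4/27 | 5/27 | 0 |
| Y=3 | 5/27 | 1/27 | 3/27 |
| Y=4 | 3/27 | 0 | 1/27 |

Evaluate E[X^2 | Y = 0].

137/5

P(Y = 0) = 5/27.
Summing X^2·P(X=x,Y=y) over the conditioning event gives 137/27.
E[X^2 | Y = 0] = (137/27) / (5/27) = 137/5.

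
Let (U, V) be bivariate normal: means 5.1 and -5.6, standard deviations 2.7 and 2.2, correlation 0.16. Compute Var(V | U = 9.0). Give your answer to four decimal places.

Var(V | U=x) = (1 − ρ²)·σ_V².
Var(V | U=9.0) = (2.2)²·(1 − (0.16)²) = 4.84·0.9744 = 4.7161.

4.7161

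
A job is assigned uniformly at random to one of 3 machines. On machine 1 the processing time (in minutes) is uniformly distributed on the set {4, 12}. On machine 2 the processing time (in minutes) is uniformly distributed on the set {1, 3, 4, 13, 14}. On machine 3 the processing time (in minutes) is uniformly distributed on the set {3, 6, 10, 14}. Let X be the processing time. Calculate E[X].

E[X | machine 1] = (4+12)/2 = 8.
E[X | machine 2] = (1+3+4+13+14)/5 = 7.
E[X | machine 3] = (3+6+10+14)/4 = 33/4.
E[X] = (1/3)·(8) + (1/3)·(7) + (1/3)·(33/4) = 31/4.

31/4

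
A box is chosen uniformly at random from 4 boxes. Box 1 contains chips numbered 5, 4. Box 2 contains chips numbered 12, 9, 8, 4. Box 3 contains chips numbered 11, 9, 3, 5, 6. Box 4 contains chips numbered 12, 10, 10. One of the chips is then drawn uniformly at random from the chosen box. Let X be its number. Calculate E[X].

1813/240

E[X | box 1] = (5+4)/2 = 9/2.
E[X | box 2] = (12+9+8+4)/4 = 33/4.
E[X | box 3] = (11+9+3+5+6)/5 = 34/5.
E[X | box 4] = (12+10+10)/3 = 32/3.
E[X] = (1/4)·(9/2) + (1/4)·(33/4) + (1/4)·(34/5) + (1/4)·(32/3) = 1813/240.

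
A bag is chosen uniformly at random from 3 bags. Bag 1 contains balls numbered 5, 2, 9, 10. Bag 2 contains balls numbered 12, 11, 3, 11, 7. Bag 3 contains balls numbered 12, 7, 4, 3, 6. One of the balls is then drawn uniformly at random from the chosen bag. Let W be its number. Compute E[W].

E[W | bag 1] = (5+2+9+10)/4 = 13/2.
E[W | bag 2] = (12+11+3+11+7)/5 = 44/5.
E[W | bag 3] = (12+7+4+3+6)/5 = 32/5.
E[W] = (1/3)·(13/2) + (1/3)·(44/5) + (1/3)·(32/5) = 217/30.

217/30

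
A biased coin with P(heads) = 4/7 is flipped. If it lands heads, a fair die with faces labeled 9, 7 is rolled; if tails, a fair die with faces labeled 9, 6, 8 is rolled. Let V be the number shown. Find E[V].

55/7

E[V | heads] = (9+7)/2 = 8.
E[V | tails] = (9+6+8)/3 = 23/3.
E[V] = (4/7)·(8) + (3/7)·(23/3) = 55/7.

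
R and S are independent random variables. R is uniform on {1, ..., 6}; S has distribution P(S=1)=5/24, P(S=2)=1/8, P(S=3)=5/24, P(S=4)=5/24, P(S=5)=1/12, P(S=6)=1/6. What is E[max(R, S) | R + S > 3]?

611/131

P(R + S > 3) = 131/144.
Summing max(R,S)·P(x,y) over outcomes with R + S > 3 gives 611/144.
E[max(R, S) | R + S > 3] = (611/144) / (131/144) = 611/131.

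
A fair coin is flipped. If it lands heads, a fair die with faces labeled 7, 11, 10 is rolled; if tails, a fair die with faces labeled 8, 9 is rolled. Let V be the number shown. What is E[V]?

E[V | heads] = (7+11+10)/3 = 28/3.
E[V | tails] = (8+9)/2 = 17/2.
By the law of total expectation,
E[V] = (1/2)·(28/3) + (1/2)·(17/2) = 107/12.

107/12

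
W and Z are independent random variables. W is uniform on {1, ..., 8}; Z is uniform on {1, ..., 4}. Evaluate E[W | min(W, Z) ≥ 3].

P(min(W, Z) ≥ 3) = 3/8.
Summing W·P(x,y) over outcomes with min(W, Z) ≥ 3 gives 33/16.
E[W | min(W, Z) ≥ 3] = (33/16) / (3/8) = 11/2.

11/2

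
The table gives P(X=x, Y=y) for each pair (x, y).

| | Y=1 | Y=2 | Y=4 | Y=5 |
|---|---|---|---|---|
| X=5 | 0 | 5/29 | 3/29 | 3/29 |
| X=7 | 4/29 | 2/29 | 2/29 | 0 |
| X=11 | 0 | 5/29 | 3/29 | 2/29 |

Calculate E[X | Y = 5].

P(Y = 5) = 5/29.
Σ X·P over the event = 5·(3/29) + 11·(2/29) = 37/29.
E[X | Y = 5] = (37/29) / (5/29) = 37/5.

37/5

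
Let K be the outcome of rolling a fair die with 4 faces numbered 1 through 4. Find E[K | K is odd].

2

Given K is odd, K is equally likely to be any of {1, 3}.
E[K | K is odd] = (1 + 3) / 2 = 2.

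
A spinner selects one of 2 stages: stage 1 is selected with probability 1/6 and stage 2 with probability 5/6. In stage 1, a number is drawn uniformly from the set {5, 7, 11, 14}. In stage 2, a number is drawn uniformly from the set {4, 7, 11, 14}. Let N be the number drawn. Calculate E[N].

E[N | stage 1] = (5+7+11+14)/4 = 37/4.
E[N | stage 2] = (4+7+11+14)/4 = 9.
E[N] = (1/6)·(37/4) + (5/6)·(9) = 217/24.

217/24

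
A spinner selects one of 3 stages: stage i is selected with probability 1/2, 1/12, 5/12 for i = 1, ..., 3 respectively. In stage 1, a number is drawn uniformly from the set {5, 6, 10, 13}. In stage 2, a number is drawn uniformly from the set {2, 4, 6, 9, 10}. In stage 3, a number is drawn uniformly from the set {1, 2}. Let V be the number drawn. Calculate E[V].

647/120

E[V | stage 1] = (5+6+10+13)/4 = 17/2.
E[V | stage 2] = (2+4+6+9+10)/5 = 31/5.
E[V | stage 3] = (1+2)/2 = 3/2.
E[V] = (1/2)·(17/2) + (1/12)·(31/5) + (5/12)·(3/2) = 647/120.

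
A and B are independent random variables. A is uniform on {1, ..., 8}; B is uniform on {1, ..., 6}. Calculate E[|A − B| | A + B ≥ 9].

8/3

P(A + B ≥ 9) = 7/16.
Summing |A−B|·P(x,y) over outcomes with A + B ≥ 9 gives 7/6.
E[|A − B| | A + B ≥ 9] = (7/6) / (7/16) = 8/3.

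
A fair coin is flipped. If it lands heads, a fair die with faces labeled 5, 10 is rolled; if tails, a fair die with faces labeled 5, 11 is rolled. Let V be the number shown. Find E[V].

31/4

E[V | heads] = (5+10)/2 = 15/2.
E[V | tails] = (5+11)/2 = 8.
By the law of total expectation,
E[V] = (1/2)·(15/2) + (1/2)·(8) = 31/4.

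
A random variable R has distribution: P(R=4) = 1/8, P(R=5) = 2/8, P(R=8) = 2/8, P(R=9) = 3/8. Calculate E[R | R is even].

20/3

P(R is even) = 3/8.
Σ over the event: 4·1/8 + 8·1/4 = 5/2.
E[R | R is even] = (5/2) / (3/8) = 20/3.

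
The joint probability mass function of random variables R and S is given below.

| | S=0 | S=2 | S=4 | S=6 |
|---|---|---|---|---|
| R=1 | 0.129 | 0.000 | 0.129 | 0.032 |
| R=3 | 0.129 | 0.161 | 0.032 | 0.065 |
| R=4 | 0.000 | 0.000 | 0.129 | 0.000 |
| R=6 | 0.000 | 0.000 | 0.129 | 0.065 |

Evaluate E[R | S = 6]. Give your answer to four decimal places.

P(S = 6) = 0.162.
Σ R·P over the event = 1·(0.032) + 3·(0.065) + 6·(0.065) = 0.617.
E[R | S = 6] = (0.617) / (0.162) = 3.8086.

3.8086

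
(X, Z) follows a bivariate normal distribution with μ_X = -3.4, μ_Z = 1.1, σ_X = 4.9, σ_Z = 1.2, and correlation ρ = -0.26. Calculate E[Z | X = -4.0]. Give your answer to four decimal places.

E[Z | X=x] = μ_Z + ρ(σ_Z/σ_X)(x − μ_X) for jointly normal variables.
E[Z | X=-4.0] = 1.1 + (-0.26)·(1.2/4.9)·(-4.0 − (-3.4)) = 1.1 + (-0.063673)·(-0.6) = 1.1382.

1.1382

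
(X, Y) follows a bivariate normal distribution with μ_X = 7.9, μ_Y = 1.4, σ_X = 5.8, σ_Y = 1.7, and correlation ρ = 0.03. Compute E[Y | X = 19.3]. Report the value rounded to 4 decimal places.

E[Y | X=x] = μ_Y + ρ(σ_Y/σ_X)(x − μ_X) for jointly normal variables.
E[Y | X=19.3] = 1.4 + (0.03)·(1.7/5.8)·(19.3 − (7.9)) = 1.4 + (0.0087931)·(11.4) = 1.5002.

1.5002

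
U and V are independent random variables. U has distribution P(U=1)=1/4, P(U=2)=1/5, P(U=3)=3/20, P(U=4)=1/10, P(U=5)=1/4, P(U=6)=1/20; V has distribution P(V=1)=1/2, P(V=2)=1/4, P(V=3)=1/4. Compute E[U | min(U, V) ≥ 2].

P(min(U, V) ≥ 2) = 3/8.
Summing U·P(x,y) over outcomes with min(U, V) ≥ 2 gives 7/5.
E[U | min(U, V) ≥ 2] = (7/5) / (3/8) = 56/15.

56/15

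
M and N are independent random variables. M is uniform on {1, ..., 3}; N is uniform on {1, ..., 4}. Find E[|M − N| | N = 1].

1

P(N = 1) = 1/4.
Summing |M−N|·P(x,y) over outcomes with N = 1 gives 1/4.
E[|M − N| | N = 1] = (1/4) / (1/4) = 1.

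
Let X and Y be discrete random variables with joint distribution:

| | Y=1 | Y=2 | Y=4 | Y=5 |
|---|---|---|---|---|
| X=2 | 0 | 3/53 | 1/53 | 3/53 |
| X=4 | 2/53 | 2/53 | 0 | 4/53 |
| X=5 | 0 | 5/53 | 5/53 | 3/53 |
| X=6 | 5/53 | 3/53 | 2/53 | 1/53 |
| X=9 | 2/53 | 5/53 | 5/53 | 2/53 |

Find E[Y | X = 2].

P(X = 2) = 7/53.
Σ Y·P over the event = 2·(3/53) + 4·(1/53) + 5·(3/53) = 25/53.
E[Y | X = 2] = (25/53) / (7/53) = 25/7.

25/7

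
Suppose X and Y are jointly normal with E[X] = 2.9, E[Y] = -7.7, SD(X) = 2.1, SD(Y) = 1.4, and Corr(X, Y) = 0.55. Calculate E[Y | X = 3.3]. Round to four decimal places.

E[Y | X=x] = μ_Y + ρ(σ_Y/σ_X)(x − μ_X) for jointly normal variables.
E[Y | X=3.3] = -7.7 + (0.55)·(1.4/2.1)·(3.3 − (2.9)) = -7.7 + (0.36667)·(0.4) = -7.5533.

-7.5533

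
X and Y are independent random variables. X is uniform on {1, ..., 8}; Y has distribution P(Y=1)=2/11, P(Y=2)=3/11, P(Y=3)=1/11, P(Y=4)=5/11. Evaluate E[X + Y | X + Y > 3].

P(X + Y > 3) = 81/88.
Summing (X+Y)·P(x,y) over outcomes with X + Y > 3 gives 625/88.
E[X + Y | X + Y > 3] = (625/88) / (81/88) = 625/81.

625/81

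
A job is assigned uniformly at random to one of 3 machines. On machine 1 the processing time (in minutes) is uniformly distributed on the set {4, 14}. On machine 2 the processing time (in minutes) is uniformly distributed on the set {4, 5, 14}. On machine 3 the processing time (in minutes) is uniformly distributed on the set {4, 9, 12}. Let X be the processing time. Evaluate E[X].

25/3

E[X | machine 1] = (4+14)/2 = 9.
E[X | machine 2] = (4+5+14)/3 = 23/3.
E[X | machine 3] = (4+9+12)/3 = 25/3.
By the law of total expectation,
E[X] = (1/3)·(9) + (1/3)·(23/3) + (1/3)·(25/3) = 25/3.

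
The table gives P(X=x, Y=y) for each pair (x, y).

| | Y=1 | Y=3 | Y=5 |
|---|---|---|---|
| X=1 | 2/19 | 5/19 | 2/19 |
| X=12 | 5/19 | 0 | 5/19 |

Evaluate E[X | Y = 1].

62/7

P(Y = 1) = 7/19.
Σ X·P over the event = 1·(2/19) + 12·(5/19) = 62/19.
E[X | Y = 1] = (62/19) / (7/19) = 62/7.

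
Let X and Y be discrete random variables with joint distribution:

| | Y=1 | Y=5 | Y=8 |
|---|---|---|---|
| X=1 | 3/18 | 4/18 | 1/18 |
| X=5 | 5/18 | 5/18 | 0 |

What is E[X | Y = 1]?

P(Y = 1) = 4/9.
Σ X·P over the event = 1·(3/18) + 5·(5/18) = 14/9.
E[X | Y = 1] = (14/9) / (4/9) = 7/2.

7/2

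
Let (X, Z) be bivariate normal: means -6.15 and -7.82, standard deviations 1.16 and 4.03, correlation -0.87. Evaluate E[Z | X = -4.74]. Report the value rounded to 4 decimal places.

For a bivariate normal, E[Z | X=x] = μ_Z + ρ·(σ_Z/σ_X)·(x − μ_X).
E[Z | X=-4.74] = -7.82 + (-0.87)·(4.03/1.16)·(-4.74 − (-6.15)) = -7.82 + (-3.0225)·(1.41) = -12.0817.

-12.0817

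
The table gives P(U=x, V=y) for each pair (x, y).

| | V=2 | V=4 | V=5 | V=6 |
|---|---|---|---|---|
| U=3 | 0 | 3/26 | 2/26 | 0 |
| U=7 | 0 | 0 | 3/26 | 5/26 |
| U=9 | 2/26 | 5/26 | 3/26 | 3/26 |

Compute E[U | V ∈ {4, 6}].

29/4

P(V ∈ {4, 6}) = 8/13.
Σ U·P over the event = 3·(3/26) + 7·(5/26) + 9·(5/26) + 9·(3/26) = 58/13.
E[U | V ∈ {4, 6}] = (58/13) / (8/13) = 29/4.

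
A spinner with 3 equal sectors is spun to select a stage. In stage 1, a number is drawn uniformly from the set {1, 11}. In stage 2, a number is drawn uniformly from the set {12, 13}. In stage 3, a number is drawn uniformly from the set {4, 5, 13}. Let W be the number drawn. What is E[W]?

E[W | stage 1] = (1+11)/2 = 6.
E[W | stage 2] = (12+13)/2 = 25/2.
E[W | stage 3] = (4+5+13)/3 = 22/3.
E[W] = (1/3)·(6) + (1/3)·(25/2) + (1/3)·(22/3) = 155/18.

155/18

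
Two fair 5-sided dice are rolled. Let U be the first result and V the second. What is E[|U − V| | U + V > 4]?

34/19

P(U + V > 4) = 19/25.
Summing |U−V|·P(x,y) over outcomes with U + V > 4 gives 34/25.
E[|U − V| | U + V > 4] = (34/25) / (19/25) = 34/19.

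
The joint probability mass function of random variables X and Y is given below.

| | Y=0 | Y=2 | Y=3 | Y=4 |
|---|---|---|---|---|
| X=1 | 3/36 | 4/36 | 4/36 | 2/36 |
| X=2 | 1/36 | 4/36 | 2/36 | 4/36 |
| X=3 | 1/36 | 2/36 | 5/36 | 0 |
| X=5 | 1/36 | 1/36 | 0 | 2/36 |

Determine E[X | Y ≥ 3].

P(Y ≥ 3) = 19/36.
Σ X·P over the event = 1·(4/36) + 1·(2/36) + 2·(2/36) + 2·(4/36) + 3·(5/36) + 5·(2/36) = 43/36.
E[X | Y ≥ 3] = (43/36) / (19/36) = 43/19.

43/19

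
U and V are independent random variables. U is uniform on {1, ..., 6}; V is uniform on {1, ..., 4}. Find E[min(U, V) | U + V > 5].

P(U + V > 5) = 7/12.
Summing min(U,V)·P(x,y) over outcomes with U + V > 5 gives 37/24.
E[min(U, V) | U + V > 5] = (37/24) / (7/12) = 37/14.

37/14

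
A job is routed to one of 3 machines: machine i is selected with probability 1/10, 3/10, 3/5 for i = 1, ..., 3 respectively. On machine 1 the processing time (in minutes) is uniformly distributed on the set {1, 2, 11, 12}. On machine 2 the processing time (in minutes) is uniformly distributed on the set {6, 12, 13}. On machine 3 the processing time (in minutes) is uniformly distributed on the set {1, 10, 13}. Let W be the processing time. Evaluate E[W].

E[W | machine 1] = (1+2+11+12)/4 = 13/2.
E[W | machine 2] = (6+12+13)/3 = 31/3.
E[W | machine 3] = (1+10+13)/3 = 8.
E[W] = (1/10)·(13/2) + (3/10)·(31/3) + (3/5)·(8) = 171/20.

171/20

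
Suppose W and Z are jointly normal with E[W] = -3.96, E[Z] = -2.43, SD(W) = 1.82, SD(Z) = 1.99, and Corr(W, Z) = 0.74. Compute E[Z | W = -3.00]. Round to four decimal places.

-1.6532

E[Z | W=x] = μ_Z + ρ(σ_Z/σ_W)(x − μ_W) for jointly normal variables.
E[Z | W=-3.00] = -2.43 + (0.74)·(1.99/1.82)·(-3.00 − (-3.96)) = -2.43 + (0.80912)·(0.96) = -1.6532.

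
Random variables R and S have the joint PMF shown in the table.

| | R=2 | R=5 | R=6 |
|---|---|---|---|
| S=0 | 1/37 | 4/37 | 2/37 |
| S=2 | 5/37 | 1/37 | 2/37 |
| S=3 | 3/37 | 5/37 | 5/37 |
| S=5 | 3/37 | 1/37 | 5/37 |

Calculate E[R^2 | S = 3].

P(S = 3) = 13/37.
Σ R^2·P over the event = 4·(3/37) + 25·(5/37) + 36·(5/37) = 317/37.
E[R^2 | S = 3] = (317/37) / (13/37) = 317/13.

317/13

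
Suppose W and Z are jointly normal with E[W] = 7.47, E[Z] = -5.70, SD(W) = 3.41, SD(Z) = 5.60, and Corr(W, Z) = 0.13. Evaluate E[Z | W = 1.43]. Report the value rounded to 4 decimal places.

For a bivariate normal, E[Z | W=x] = μ_Z + ρ·(σ_Z/σ_W)·(x − μ_W).
E[Z | W=1.43] = -5.70 + (0.13)·(5.60/3.41)·(1.43 − (7.47)) = -5.70 + (0.21349)·(-6.04) = -6.9895.

-6.9895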